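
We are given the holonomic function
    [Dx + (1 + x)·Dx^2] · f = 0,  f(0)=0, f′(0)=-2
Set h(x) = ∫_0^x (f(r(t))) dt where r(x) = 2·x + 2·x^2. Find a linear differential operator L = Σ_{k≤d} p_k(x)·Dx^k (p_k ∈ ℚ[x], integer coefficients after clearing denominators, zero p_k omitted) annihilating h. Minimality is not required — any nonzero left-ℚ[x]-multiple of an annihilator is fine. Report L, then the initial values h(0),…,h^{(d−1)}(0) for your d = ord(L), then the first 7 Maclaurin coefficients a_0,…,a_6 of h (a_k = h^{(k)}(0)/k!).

L = (4·x + 4·x^2)·Dx^2 + (1 + 4·x + 6·x^2 + 4·x^3)·Dx^3  (order 3).
h: a_k = 0, 0, -2, 0, 2/3, -4/5, 8/15, …
ICs: h(0) = 0, h′(0) = 0, h′′(0) = -4.

f: a_k = 0, -2, 1, -2/3, 1/2, -2/5, 1/3, …
Change of var in L_f (x↦r) gives L₀.
h=∫h₀ ⇒ L = L₀·Dx.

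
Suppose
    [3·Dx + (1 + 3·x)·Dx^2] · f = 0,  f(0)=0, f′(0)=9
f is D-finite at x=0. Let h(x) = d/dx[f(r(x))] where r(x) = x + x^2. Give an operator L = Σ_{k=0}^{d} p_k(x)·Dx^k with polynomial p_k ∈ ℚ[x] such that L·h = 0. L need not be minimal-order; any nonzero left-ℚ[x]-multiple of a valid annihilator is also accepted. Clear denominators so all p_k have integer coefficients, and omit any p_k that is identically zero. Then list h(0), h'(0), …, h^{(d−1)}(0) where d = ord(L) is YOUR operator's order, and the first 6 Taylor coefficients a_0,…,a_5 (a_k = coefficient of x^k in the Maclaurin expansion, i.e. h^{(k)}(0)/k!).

f: a_k = 0, 9, -27/2, 27, -243/4, 729/5, …
f∘r: x↦r, Dx↦Dx/r' in L_f ⇒ L₀.
Differentiate: ansatz ord ≤ ord L₀ ⇒ L.
L = (1 + 6·x + 6·x^2) + (1 + 5·x + 9·x^2 + 6·x^3)·Dx  (order 1).
h: a_k = 9, -9, 0, 27, -81, 162, …
ICs: h(0) = 9.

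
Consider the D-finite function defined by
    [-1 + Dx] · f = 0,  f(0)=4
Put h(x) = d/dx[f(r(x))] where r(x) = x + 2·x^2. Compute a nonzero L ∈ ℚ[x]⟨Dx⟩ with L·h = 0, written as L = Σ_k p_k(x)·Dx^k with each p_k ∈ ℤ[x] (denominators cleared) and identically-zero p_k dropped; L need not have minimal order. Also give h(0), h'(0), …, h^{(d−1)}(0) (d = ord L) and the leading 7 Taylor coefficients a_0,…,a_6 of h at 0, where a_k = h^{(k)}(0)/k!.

f: a_k = 4, 4, 2, 2/3, 1/6, 1/30, 1/180, …
Change of var in L_f (x↦r) gives L₀.
Derive L from L₀ (diff closure).
L = (5 + 8·x + 16·x^2) + (-1 - 4·x)·Dx  (order 1).
h: a_k = 4, 20, 26, 146/3, 281/6, 1741/30, 1697/36, …
ICs: h(0) = 4.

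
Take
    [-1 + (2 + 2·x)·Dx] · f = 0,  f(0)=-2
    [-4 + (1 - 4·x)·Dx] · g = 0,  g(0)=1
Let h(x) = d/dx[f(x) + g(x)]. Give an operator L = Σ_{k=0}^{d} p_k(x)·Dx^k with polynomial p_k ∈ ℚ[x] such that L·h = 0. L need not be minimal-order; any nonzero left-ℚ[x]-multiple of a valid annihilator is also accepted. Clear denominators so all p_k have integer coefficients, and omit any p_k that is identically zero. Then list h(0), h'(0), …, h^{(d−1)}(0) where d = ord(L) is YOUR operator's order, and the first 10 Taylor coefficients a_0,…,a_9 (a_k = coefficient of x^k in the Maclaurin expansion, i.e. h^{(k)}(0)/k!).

L = (-216 - 96·x) + (-381 - 792·x - 336·x^2)·Dx + (34 - 78·x - 208·x^2 - 96·x^3)·Dx^2  (order 2).
h: a_k = 3, 65/2, 1533/8, 16389/16, 655325/128, 6291519/256, 117440281/1024, 1073742253/2048, 77309404893/32768, 687194779515/65536, …
ICs: h(0) = 3, h′(0) = 65/2.

f: a_k = -2, -1, 1/4, -1/8, 5/64, -7/128, 21/512, -33/1024, 429/16384, -715/32768, …
g: a_k = 1, 4, 16, 64, 256, 1024, 4096, 16384, 65536, 262144, …
f+g: L₀ = lclm(L_f,L_g), ord ≤ 1+1.
Differentiate: ansatz ord ≤ ord L₀ ⇒ L.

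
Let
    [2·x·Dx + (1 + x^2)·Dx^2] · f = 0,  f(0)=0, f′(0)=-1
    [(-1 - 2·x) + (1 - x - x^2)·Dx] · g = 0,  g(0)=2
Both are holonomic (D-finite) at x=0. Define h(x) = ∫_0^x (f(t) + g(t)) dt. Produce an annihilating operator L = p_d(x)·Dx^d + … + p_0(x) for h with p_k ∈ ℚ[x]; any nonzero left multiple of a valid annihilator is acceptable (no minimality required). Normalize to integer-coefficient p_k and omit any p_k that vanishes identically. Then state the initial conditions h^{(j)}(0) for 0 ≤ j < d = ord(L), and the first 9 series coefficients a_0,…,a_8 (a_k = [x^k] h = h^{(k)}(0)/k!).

f: a_k = 0, -1, 0, 1/3, 0, -1/5, 0, 1/7, 0, …
g: a_k = 2, 2, 4, 6, 10, 16, 26, 42, 68, …
h₀=f+g: left-lcm gives L₀, ord ≤ 3.
h=∫₀ˣh₀: take L = L₀·Dx.
L = (4 - 16·x - 64·x^2 - 72·x^3 - 66·x^4 - 6·x^6)·Dx^2 + (-10 - 24·x - 28·x^2 - 60·x^3 - 65·x^4 - 50·x^5 - 3·x^6 - 6·x^7)·Dx^3 + (2 + 2·x + 2·x^2 - 8·x^3 - 5·x^4 - 11·x^5 - 6·x^6 - x^7 - x^8)·Dx^4  (order 4).
h: a_k = 0, 2, 1/2, 4/3, 19/12, 2, 79/30, 26/7, 295/56, …
ICs: h(0) = 0, h′(0) = 2, h′′(0) = 1, h′′′(0) = 8.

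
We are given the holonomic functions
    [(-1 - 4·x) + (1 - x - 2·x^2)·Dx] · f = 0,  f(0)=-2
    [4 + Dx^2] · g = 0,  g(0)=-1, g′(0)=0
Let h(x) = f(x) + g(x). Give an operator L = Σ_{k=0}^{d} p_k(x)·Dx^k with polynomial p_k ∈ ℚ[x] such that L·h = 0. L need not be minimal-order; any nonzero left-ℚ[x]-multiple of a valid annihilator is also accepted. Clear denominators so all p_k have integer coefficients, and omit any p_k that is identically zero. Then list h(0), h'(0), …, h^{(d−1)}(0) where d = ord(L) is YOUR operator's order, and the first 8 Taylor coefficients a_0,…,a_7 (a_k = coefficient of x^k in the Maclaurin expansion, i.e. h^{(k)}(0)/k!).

L = (68 + 304·x + 200·x^2 + 320·x^3 + 160·x^4 + 128·x^5) + (-20 + 12·x + 24·x^2 + 8·x^3 + 48·x^4 + 96·x^5 + 64·x^6)·Dx + (17 + 76·x + 50·x^2 + 80·x^3 + 40·x^4 + 32·x^5)·Dx^2 + (-5 + 3·x + 6·x^2 + 2·x^3 + 12·x^4 + 24·x^5 + 16·x^6)·Dx^3  (order 3).
h: a_k = -3, -2, -4, -10, -68/3, -42, -3866/45, -170, …
ICs: h(0) = -3, h′(0) = -2, h′′(0) = -8.

f: a_k = -2, -2, -6, -10, -22, -42, -86, -170, …
g: a_k = -1, 0, 2, 0, -2/3, 0, 4/45, 0, …
Weyl lclm of L_f,L_g ⇒ L₀ (ord ≤ 3).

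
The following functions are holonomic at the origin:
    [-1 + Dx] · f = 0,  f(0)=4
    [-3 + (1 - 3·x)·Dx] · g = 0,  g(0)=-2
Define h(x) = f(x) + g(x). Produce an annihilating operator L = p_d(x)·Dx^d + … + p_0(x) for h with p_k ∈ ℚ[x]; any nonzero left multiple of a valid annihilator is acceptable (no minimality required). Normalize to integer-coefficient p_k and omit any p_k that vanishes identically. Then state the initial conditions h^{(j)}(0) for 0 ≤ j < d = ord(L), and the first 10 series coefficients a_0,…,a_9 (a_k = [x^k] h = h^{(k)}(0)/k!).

f: a_k = 4, 4, 2, 2/3, 1/6, 1/30, 1/180, 1/1260, 1/10080, 1/90720, …
g: a_k = -2, -6, -18, -54, -162, -486, -1458, -4374, -13122, -39366, …
h₀=f+g: left-lcm gives L₀, ord ≤ 2.
L = (15 + 9·x) + (-17 - 6·x + 9·x^2)·Dx + (2 - 3·x - 9·x^2)·Dx^2  (order 2).
h: a_k = 2, -2, -16, -160/3, -971/6, -14579/30, -262439/180, -5511239/1260, -132269759/10080, -3571283519/90720, …
ICs: h(0) = 2, h′(0) = -2.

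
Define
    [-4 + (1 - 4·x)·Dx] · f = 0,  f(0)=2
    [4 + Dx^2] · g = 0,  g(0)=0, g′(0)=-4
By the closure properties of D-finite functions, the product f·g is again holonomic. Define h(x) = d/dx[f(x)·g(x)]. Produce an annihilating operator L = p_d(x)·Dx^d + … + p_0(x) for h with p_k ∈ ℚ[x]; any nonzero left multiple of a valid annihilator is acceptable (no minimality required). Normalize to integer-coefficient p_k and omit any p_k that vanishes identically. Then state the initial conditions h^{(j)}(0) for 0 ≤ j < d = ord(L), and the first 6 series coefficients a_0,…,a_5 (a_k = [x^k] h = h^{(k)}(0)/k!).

L = (-28 - 32·x + 64·x^2) + (-8 + 32·x)·Dx + (1 - 8·x + 16·x^2)·Dx^2  (order 2).
h: a_k = -8, -64, -368, -5888/3, -29456/3, -235648/5, …
ICs: h(0) = -8, h′(0) = -64.

f: a_k = 2, 8, 32, 128, 512, 2048, …
g: a_k = 0, -4, 0, 8/3, 0, -8/15, …
Sym-product of L_f,L_g gives L₀ (≤ ord 2).
Differentiate: ansatz ord ≤ ord L₀ ⇒ L.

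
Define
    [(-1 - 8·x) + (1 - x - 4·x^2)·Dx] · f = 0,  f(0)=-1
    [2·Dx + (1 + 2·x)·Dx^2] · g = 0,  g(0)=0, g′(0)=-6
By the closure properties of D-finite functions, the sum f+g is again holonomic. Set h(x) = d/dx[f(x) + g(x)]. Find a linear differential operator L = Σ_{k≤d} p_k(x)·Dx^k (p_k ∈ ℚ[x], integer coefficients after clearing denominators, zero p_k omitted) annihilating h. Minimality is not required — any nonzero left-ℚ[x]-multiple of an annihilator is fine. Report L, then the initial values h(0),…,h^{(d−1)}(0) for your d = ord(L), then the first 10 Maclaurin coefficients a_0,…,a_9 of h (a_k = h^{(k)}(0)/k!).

L = (94 + 644·x + 1664·x^2 + 1920·x^3 + 1536·x^4) + (23 + 324·x + 1448·x^2 + 3072·x^3 + 3904·x^4 + 2560·x^5)·Dx + (-6 - 35·x - 53·x^2 + 98·x^3 + 528·x^4 + 864·x^5 + 512·x^6)·Dx^2  (order 2).
h: a_k = -7, 2, -51, -68, -421, -894, -3471, -8552, -27897, -72818, …
ICs: h(0) = -7, h′(0) = 2.

f: a_k = -1, -1, -5, -9, -29, -65, -181, -441, -1165, -2929, …
g: a_k = 0, -6, 6, -8, 12, -96/5, 32, -384/7, 96, -512/3, …
h₀=f+g: left-lcm gives L₀, ord ≤ 3.
Derive L from L₀ (diff closure).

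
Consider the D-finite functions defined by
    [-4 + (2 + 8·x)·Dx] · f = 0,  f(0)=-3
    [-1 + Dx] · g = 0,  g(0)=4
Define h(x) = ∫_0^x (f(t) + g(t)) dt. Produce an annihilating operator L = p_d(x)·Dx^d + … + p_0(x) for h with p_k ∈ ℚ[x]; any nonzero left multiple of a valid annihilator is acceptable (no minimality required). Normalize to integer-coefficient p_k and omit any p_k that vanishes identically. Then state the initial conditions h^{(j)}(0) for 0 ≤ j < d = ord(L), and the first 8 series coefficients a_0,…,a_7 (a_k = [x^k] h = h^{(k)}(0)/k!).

f: a_k = -3, -6, 6, -12, 30, -84, 252, -792, …
g: a_k = 4, 4, 2, 2/3, 1/6, 1/30, 1/180, 1/1260, …
Weyl lclm of L_f,L_g ⇒ L₀ (ord ≤ 2).
h=∫h₀ ⇒ L = L₀·Dx.
L = (6 + 8·x)·Dx + (-5 - 8·x - 16·x^2)·Dx^2 + (-1 + 16·x^2)·Dx^3  (order 3).
h: a_k = 0, 1, -1, 8/3, -17/6, 181/30, -2519/180, 45361/1260, …
ICs: h(0) = 0, h′(0) = 1, h′′(0) = -2.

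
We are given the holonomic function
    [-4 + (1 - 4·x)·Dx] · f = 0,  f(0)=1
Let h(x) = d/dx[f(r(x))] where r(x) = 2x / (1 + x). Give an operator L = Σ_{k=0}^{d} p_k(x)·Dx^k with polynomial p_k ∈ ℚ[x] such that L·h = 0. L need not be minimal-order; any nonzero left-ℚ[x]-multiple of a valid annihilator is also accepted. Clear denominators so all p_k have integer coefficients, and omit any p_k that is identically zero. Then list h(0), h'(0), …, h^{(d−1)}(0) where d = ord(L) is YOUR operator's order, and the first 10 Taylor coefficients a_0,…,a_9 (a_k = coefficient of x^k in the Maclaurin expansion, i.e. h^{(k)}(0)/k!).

L = 14 + (-1 + 7·x)·Dx  (order 1).
h: a_k = 8, 112, 1176, 10976, 96040, 806736, 6588344, 52706752, 415065672, 3228288560, …
ICs: h(0) = 8.

f: a_k = 1, 4, 16, 64, 256, 1024, 4096, 16384, 65536, 262144, …
f∘r: x↦r, Dx↦Dx/r' in L_f ⇒ L₀.
Derive L from L₀ (diff closure).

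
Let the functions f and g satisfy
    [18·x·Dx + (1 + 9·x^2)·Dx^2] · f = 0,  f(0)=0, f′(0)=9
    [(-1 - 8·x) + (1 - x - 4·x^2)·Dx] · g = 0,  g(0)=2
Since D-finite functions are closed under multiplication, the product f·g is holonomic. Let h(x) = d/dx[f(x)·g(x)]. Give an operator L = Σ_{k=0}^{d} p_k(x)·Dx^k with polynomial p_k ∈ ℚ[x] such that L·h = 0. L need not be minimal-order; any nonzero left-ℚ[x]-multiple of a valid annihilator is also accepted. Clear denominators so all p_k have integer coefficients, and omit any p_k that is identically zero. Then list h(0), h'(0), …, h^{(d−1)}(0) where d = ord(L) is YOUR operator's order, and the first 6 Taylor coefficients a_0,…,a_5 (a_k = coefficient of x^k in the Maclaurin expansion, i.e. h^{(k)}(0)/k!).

f: a_k = 0, 9, 0, -27, 0, 729/5, …
g: a_k = 2, 2, 10, 18, 58, 130, …
h₀=f·g: eliminate ⇒ L₀, order ≤ 2·1.
Derive L from L₀ (diff closure).
L = (6 + 5022·x^2 + 7776·x^3 + 46656·x^4) + (21 + 186·x + 297·x^2 + 1710·x^3 + 7776·x^4 + 31104·x^5)·Dx + (-4 - 5·x - 119·x^2 + 99·x^3 - 315·x^4 + 1296·x^5 + 3888·x^6)·Dx^2  (order 2).
h: a_k = 18, 36, 108, 432, 2718, 29268/5, …
ICs: h(0) = 18, h′(0) = 36.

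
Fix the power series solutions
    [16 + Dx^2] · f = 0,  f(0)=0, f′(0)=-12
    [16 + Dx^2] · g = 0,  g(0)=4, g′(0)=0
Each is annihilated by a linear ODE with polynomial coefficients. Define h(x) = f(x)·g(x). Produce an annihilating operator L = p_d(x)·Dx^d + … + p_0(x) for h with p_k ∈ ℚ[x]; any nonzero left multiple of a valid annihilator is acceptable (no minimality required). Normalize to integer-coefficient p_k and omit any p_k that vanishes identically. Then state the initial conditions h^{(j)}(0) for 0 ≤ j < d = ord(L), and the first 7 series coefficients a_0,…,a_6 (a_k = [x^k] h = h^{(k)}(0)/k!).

L = 64·Dx + Dx^3  (order 3).
h: a_k = 0, -48, 0, 512, 0, -8192/5, 0, …
ICs: h(0) = 0, h′(0) = -48, h′′(0) = 0.

f: a_k = 0, -12, 0, 32, 0, -128/5, 0, …
g: a_k = 4, 0, -32, 0, 128/3, 0, -1024/45, …
L₀ := L_f ⊗_s L_g (sym. prod.), ord ≤ 4.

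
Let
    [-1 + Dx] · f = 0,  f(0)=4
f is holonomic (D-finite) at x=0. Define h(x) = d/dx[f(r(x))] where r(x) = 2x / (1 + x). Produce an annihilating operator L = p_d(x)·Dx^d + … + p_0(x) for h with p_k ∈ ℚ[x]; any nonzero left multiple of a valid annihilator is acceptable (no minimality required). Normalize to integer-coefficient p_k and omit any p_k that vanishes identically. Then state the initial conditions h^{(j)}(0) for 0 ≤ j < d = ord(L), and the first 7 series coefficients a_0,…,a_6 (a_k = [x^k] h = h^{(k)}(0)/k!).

L = -2·x + (-1 - 2·x - x^2)·Dx  (order 1).
h: a_k = 8, 0, -8, 32/3, -8, 32/15, 40/9, …
ICs: h(0) = 8.

f: a_k = 4, 4, 2, 2/3, 1/6, 1/30, 1/180, …
h₀=f(r): pull back L_f along r ⇒ L₀.
h=h₀': d/dx-closure on L₀ ⇒ L.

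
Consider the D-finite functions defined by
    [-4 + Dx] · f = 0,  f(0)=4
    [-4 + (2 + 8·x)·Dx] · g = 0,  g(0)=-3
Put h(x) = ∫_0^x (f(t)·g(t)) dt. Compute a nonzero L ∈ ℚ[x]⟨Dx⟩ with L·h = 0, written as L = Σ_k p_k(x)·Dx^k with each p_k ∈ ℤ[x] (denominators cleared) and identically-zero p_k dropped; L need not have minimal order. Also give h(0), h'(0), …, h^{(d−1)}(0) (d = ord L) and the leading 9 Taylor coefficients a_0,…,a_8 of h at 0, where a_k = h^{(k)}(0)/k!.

f: a_k = 4, 16, 32, 128/3, 128/3, 512/15, 1024/45, 4096/315, 2048/315, …
g: a_k = -3, -6, 6, -12, 30, -84, 252, -792, 2574, …
L₀ := L_f ⊗_s L_g (sym. prod.), ord ≤ 1.
Integrate: L := L₀·Dx.
L = (-6 - 16·x)·Dx + (1 + 4·x)·Dx^2  (order 2).
h: a_k = 0, -12, -36, -56, -68, -264/5, -856/15, 1424/105, -4492/35, …
ICs: h(0) = 0, h′(0) = -12.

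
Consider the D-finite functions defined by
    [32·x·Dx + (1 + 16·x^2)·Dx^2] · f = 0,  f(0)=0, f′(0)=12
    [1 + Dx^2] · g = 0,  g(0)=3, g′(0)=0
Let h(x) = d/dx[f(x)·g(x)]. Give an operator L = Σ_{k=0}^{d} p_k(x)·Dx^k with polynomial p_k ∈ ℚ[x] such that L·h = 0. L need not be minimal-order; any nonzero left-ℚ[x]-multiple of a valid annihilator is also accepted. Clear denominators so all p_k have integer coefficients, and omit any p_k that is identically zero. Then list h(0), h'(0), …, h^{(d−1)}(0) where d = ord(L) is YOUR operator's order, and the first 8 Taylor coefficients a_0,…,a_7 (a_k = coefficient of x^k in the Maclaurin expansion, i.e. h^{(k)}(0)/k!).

f: a_k = 0, 12, 0, -64, 0, 3072/5, 0, -49152/7, …
g: a_k = 3, 0, -3/2, 0, 1/8, 0, -1/240, 0, …
Sym-product of L_f,L_g gives L₀ (≤ ord 4).
Differentiate: ansatz ord ≤ ord L₀ ⇒ L.
L = (209105 + 6893664·x^2 + 261353216·x^4 + 52248576·x^6 - 2162688·x^8 - 60817408·x^10 + 16777216·x^12) + (108608·x + 9933824·x^3 + 133857280·x^5 + 44564480·x^7 + 20971520·x^9 + 67108864·x^11)·Dx + (210210 + 6980800·x^2 + 263314944·x^4 + 66224128·x^6 + 4063232·x^8 - 54525952·x^10 + 33554432·x^12)·Dx^2 + (108608·x + 9933824·x^3 + 133857280·x^5 + 44564480·x^7 + 20971520·x^9 + 67108864·x^11)·Dx^3 + (1105 + 87136·x^2 + 1961728·x^4 + 13975552·x^6 + 6225920·x^8 + 6291456·x^10 + 16777216·x^12)·Dx^4  (order 4).
h: a_k = 36, 0, -630, 0, 19407/2, 0, -3079271/20, 0, …
ICs: h(0) = 36, h′(0) = 0, h′′(0) = -1260, h′′′(0) = 0.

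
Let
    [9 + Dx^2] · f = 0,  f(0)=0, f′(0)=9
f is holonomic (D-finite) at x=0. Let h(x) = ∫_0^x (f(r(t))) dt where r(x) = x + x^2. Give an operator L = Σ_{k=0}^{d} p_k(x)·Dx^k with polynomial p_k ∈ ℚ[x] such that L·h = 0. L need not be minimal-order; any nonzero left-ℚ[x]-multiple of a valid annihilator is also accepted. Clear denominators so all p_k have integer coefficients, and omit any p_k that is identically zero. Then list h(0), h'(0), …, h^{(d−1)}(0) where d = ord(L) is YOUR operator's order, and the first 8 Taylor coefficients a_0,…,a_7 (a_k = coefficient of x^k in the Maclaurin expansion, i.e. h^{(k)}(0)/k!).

L = (9 + 54·x + 108·x^2 + 72·x^3)·Dx - 2·Dx^2 + (1 + 2·x)·Dx^3  (order 3).
h: a_k = 0, 0, 9/2, 3, -27/8, -81/10, -459/80, 135/56, …
ICs: h(0) = 0, h′(0) = 0, h′′(0) = 9.

f: a_k = 0, 9, 0, -27/2, 0, 243/40, 0, -729/560, …
f∘r: x↦r, Dx↦Dx/r' in L_f ⇒ L₀.
h=∫h₀ ⇒ L = L₀·Dx.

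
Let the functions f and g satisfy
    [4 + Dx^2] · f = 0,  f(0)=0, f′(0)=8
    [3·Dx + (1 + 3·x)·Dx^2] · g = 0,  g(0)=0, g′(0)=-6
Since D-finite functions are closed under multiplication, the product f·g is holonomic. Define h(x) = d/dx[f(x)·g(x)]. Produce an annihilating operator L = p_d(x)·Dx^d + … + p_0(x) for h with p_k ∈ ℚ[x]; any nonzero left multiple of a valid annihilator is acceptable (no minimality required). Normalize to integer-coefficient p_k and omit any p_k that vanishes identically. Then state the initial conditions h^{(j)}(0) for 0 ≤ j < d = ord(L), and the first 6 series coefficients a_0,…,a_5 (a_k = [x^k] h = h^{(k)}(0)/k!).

L = (-21880 - 49536·x - 195264·x^2 - 252288·x^3 + 225504·x^4 + 746496·x^5 + 373248·x^6) + (-9384 - 44856·x - 47520·x^2 + 90720·x^3 + 311040·x^4 + 186624·x^5)·Dx + (-6026 - 16344·x - 53892·x^2 - 32832·x^3 + 182736·x^4 + 373248·x^5 + 186624·x^6)·Dx^2 + (-2346 - 11214·x - 11880·x^2 + 22680·x^3 + 77760·x^4 + 46656·x^5)·Dx^3 + (-139 - 990·x - 1269·x^2 + 7560·x^3 + 31590·x^4 + 46656·x^5 + 23328·x^6)·Dx^4  (order 4).
h: a_k = 0, -96, 216, -448, 1380, -4128, …
ICs: h(0) = 0, h′(0) = -96, h′′(0) = 432, h′′′(0) = -2688.

f: a_k = 0, 8, 0, -16/3, 0, 16/15, …
g: a_k = 0, -6, 9, -18, 81/2, -486/5, …
Product ⇒ symmetric product L₀, ord ≤ 4.
h=h₀': d/dx-closure on L₀ ⇒ L.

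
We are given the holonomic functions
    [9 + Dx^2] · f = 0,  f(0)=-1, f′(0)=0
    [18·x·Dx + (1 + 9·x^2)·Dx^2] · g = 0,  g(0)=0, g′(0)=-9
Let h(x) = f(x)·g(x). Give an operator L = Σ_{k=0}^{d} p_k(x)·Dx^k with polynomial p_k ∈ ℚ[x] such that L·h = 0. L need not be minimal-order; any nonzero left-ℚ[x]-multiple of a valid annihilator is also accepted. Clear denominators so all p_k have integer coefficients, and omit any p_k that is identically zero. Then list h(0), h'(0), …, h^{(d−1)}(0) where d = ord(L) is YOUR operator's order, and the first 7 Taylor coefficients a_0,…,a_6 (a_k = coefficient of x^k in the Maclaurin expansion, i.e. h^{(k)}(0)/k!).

L = (810 + 18954·x^2 + 72171·x^4 + 236196·x^6 + 531441·x^8) + (972·x + 14580·x^3 + 78732·x^5 + 236196·x^7)·Dx + (108 + 2592·x^2 + 13122·x^4 + 52488·x^6 + 118098·x^8)·Dx^2 + (108·x + 1620·x^3 + 8748·x^5 + 26244·x^7)·Dx^3 + (2 + 54·x^2 + 567·x^4 + 2916·x^6 + 6561·x^8)·Dx^4  (order 4).
h: a_k = 0, 9, 0, -135/2, 0, 11907/40, 0, …
ICs: h(0) = 0, h′(0) = 9, h′′(0) = 0, h′′′(0) = -405.

f: a_k = -1, 0, 9/2, 0, -27/8, 0, 81/80, …
g: a_k = 0, -9, 0, 27, 0, -729/5, 0, …
Product ⇒ symmetric product L₀, ord ≤ 4.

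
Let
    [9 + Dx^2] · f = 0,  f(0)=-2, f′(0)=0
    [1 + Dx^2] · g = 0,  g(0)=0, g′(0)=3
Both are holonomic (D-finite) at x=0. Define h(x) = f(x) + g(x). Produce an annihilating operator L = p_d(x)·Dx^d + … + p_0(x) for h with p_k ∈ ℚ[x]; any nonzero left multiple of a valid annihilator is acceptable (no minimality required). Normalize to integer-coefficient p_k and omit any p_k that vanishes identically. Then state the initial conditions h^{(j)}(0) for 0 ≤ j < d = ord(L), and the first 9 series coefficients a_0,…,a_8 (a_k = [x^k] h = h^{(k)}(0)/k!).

f: a_k = -2, 0, 9, 0, -27/4, 0, 81/40, 0, -729/2240, …
g: a_k = 0, 3, 0, -1/2, 0, 1/40, 0, -1/1680, 0, …
h₀=f+g: left-lcm gives L₀, ord ≤ 4.
L = 9 + 10·Dx^2 + Dx^4  (order 4).
h: a_k = -2, 3, 9, -1/2, -27/4, 1/40, 81/40, -1/1680, -729/2240, …
ICs: h(0) = -2, h′(0) = 3, h′′(0) = 18, h′′′(0) = -3.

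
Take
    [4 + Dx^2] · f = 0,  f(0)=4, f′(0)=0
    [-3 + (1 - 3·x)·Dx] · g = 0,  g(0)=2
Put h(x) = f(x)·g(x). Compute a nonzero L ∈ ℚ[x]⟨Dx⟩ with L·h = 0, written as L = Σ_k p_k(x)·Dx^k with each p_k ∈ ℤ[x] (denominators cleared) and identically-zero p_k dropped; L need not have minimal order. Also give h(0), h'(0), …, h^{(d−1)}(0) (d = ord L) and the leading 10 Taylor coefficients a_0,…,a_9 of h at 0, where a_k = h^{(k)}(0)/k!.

f: a_k = 4, 0, -8, 0, 8/3, 0, -16/45, 0, 8/315, 0, …
g: a_k = 2, 6, 18, 54, 162, 486, 1458, 4374, 13122, 39366, …
Sym-product of L_f,L_g gives L₀ (≤ ord 2).
L = (-4 + 12·x) + 6·Dx + (-1 + 3·x)·Dx^2  (order 2).
h: a_k = 8, 24, 56, 168, 1528/3, 1528, 206248/45, 206248/15, 2598728/63, 2598728/21, …
ICs: h(0) = 8, h′(0) = 24.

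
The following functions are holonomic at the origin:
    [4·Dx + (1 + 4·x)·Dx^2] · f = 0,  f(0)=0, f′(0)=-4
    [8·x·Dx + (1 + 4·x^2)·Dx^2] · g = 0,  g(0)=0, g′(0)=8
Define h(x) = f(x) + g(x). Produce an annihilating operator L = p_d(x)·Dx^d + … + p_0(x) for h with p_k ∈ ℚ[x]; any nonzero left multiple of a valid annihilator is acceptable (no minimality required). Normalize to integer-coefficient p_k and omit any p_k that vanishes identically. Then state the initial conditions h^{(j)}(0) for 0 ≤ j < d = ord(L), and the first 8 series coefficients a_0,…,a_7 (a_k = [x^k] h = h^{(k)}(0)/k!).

f: a_k = 0, -4, 8, -64/3, 64, -1024/5, 2048/3, -16384/7, …
g: a_k = 0, 8, 0, -32/3, 0, 128/5, 0, -512/7, …
Weyl lclm of L_f,L_g ⇒ L₀ (ord ≤ 4).
L = (-8 - 96·x + 96·x^2 + 128·x^3)·Dx + (-10 - 16·x - 72·x^2 + 192·x^3 + 256·x^4)·Dx^2 + (-1 - 2·x + 8·x^2 + 8·x^3 + 48·x^4 + 64·x^5)·Dx^3  (order 3).
h: a_k = 0, 4, 8, -32, 64, -896/5, 2048/3, -16896/7, …
ICs: h(0) = 0, h′(0) = 4, h′′(0) = 16.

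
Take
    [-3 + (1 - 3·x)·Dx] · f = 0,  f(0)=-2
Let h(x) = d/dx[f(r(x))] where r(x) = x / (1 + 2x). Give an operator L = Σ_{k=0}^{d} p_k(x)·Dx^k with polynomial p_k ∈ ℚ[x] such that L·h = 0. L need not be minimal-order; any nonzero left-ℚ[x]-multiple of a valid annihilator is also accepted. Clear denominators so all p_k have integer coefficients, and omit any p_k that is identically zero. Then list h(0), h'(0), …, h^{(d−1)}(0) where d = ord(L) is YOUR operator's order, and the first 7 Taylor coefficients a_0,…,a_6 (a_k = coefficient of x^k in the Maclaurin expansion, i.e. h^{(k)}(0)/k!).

f: a_k = -2, -6, -18, -54, -162, -486, -1458, …
Change of var in L_f (x↦r) gives L₀.
Differentiate: ansatz ord ≤ ord L₀ ⇒ L.
L = 4 + (-2 + 2·x)·Dx  (order 1).
h: a_k = -6, -12, -18, -24, -30, -36, -42, …
ICs: h(0) = -6.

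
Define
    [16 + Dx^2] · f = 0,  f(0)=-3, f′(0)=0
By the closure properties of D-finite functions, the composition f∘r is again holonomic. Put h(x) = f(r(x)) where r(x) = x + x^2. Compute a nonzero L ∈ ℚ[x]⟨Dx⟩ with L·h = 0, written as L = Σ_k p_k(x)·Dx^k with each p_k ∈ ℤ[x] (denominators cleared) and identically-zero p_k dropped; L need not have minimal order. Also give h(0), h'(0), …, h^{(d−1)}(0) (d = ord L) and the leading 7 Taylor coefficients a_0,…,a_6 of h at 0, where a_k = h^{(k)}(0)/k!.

L = (16 + 96·x + 192·x^2 + 128·x^3) - 2·Dx + (1 + 2·x)·Dx^2  (order 2).
h: a_k = -3, 0, 24, 48, -8, -128, -2624/15, …
ICs: h(0) = -3, h′(0) = 0.

f: a_k = -3, 0, 24, 0, -32, 0, 256/15, …
L₀ from L_f via x↦r, Dx↦r'^{-1}Dx.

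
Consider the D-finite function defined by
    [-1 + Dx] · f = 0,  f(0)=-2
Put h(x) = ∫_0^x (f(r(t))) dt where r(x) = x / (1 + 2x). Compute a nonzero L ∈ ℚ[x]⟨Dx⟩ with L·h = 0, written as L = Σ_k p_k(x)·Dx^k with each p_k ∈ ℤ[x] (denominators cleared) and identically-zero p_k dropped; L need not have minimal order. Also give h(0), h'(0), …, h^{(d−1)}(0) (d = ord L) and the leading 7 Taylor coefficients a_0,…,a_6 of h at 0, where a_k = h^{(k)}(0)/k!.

L = -Dx + (1 + 4·x + 4·x^2)·Dx^2  (order 2).
h: a_k = 0, -2, -1, 1, -13/12, 71/60, -49/40, …
ICs: h(0) = 0, h′(0) = -2.

f: a_k = -2, -2, -1, -1/3, -1/12, -1/60, -1/360, …
Substitute x→r, Dx→(1/r')Dx; clear ⇒ L₀.
h=∫₀ˣh₀: take L = L₀·Dx.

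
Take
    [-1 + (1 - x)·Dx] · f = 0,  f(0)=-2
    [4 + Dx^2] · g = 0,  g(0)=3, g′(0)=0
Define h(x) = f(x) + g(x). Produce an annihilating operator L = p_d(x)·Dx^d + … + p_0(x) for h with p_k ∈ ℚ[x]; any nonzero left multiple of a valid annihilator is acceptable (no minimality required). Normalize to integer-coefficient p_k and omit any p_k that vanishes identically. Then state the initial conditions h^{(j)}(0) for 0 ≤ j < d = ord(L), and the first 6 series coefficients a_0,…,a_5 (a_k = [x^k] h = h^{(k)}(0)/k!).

f: a_k = -2, -2, -2, -2, -2, -2, …
g: a_k = 3, 0, -6, 0, 2, 0, …
L₀ := lclm(L_f,L_g); ord L₀ ≤ 1+2.
L = (20 - 16·x + 8·x^2) + (-12 + 28·x - 24·x^2 + 8·x^3)·Dx + (5 - 4·x + 2·x^2)·Dx^2 + (-3 + 7·x - 6·x^2 + 2·x^3)·Dx^3  (order 3).
h: a_k = 1, -2, -8, -2, 0, -2, …
ICs: h(0) = 1, h′(0) = -2, h′′(0) = -16.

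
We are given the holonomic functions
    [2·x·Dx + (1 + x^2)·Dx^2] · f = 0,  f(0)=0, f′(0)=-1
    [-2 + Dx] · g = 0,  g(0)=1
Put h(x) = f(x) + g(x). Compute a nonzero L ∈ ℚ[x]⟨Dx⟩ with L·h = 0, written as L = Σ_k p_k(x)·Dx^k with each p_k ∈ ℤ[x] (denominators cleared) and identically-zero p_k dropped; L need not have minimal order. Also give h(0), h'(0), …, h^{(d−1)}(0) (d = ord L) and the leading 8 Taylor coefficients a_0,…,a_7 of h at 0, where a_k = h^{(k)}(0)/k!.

L = (2 - 4·x - 6·x^2 - 4·x^3)·Dx + (-3 - x^2 - 2·x^4)·Dx^2 + (1 + x + 2·x^2 + x^3 + x^4)·Dx^3  (order 3).
h: a_k = 1, 1, 2, 5/3, 2/3, 1/15, 4/45, 53/315, …
ICs: h(0) = 1, h′(0) = 1, h′′(0) = 4.

f: a_k = 0, -1, 0, 1/3, 0, -1/5, 0, 1/7, …
g: a_k = 1, 2, 2, 4/3, 2/3, 4/15, 4/45, 8/315, …
Sum ⇒ L₀ = lclm(L_f,L_g) in ℚ(x)⟨Dx⟩.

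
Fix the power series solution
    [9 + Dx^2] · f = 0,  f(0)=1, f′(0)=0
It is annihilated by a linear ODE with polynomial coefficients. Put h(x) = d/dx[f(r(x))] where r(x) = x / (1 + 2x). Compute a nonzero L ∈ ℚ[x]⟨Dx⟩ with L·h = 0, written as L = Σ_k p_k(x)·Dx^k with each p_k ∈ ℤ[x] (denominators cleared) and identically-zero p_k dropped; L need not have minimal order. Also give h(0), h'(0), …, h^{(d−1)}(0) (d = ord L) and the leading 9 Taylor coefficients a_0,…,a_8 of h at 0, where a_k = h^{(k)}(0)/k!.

f: a_k = 1, 0, -9/2, 0, 27/8, 0, -81/80, 0, 729/4480, …
Substitute x→r, Dx→(1/r')Dx; clear ⇒ L₀.
h=h₀': d/dx-closure on L₀ ⇒ L.
L = (33 + 96·x + 96·x^2) + (12 + 72·x + 144·x^2 + 96·x^3)·Dx + (1 + 8·x + 24·x^2 + 32·x^3 + 16·x^4)·Dx^2  (order 2).
h: a_k = 0, -9, 54, -405/2, 585, -54243/40, 47061/20, -188955/112, -2492289/280, …
ICs: h(0) = 0, h′(0) = -9.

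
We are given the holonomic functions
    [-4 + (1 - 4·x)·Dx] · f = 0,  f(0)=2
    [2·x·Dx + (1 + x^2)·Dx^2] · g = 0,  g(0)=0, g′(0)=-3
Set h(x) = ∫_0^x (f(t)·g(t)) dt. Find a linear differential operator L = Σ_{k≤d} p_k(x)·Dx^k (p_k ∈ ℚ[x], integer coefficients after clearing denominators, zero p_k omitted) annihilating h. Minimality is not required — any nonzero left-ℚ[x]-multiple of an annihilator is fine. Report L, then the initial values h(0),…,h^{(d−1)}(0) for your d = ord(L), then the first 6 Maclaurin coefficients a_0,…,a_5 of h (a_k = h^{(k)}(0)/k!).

f: a_k = 2, 8, 32, 128, 512, 2048, …
g: a_k = 0, -3, 0, 1, 0, -3/5, …
h₀=f·g: eliminate ⇒ L₀, order ≤ 1·2.
∫: right-multiply L₀ by Dx.
L = 8·x·Dx + (8 - 2·x + 16·x^2)·Dx^2 + (-1 + 4·x - x^2 + 4·x^3)·Dx^3  (order 3).
h: a_k = 0, 0, -3, -8, -47/2, -376/5, …
ICs: h(0) = 0, h′(0) = 0, h′′(0) = -6.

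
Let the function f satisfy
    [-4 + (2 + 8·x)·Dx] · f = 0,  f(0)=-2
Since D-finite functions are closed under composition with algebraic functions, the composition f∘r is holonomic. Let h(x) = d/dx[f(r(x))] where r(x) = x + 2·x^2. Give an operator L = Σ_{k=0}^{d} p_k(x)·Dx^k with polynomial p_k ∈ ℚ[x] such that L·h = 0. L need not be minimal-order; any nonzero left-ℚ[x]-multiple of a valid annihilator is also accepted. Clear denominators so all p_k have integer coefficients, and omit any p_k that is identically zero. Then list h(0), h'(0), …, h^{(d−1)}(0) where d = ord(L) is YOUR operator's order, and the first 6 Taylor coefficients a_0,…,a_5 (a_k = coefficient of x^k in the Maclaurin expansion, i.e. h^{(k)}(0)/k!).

f: a_k = -2, -4, 4, -8, 20, -56, …
h₀=f(r): pull back L_f along r ⇒ L₀.
Differentiate: ansatz ord ≤ ord L₀ ⇒ L.
L = 2 + (-1 - 8·x - 24·x^2 - 32·x^3)·Dx  (order 1).
h: a_k = -4, -8, 24, -48, 40, 144, …
ICs: h(0) = -4.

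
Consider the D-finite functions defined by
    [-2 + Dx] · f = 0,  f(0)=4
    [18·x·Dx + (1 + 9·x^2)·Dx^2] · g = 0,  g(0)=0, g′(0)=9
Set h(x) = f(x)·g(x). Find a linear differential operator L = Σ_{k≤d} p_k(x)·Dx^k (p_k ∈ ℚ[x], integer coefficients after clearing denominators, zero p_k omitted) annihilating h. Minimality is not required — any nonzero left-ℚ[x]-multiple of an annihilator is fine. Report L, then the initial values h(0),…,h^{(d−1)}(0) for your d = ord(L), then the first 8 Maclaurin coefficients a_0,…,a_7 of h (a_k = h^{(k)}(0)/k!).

L = (4 - 36·x + 36·x^2) + (-4 + 18·x - 36·x^2)·Dx + (1 + 9·x^2)·Dx^2  (order 2).
h: a_k = 0, 36, 72, -36, -168, 1956/5, 1032, -92804/35, …
ICs: h(0) = 0, h′(0) = 36.

f: a_k = 4, 8, 8, 16/3, 8/3, 16/15, 16/45, 32/315, …
g: a_k = 0, 9, 0, -27, 0, 729/5, 0, -6561/7, …
Sym-product of L_f,L_g gives L₀ (≤ ord 2).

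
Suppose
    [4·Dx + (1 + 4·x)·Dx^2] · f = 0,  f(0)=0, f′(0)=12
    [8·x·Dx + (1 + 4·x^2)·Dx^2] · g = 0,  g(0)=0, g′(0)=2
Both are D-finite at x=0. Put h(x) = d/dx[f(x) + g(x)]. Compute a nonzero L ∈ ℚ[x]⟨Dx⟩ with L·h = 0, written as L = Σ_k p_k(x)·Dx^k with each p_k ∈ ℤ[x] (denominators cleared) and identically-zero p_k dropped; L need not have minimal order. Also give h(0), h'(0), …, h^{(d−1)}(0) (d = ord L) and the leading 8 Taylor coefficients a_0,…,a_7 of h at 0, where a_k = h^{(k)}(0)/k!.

L = (-8 - 96·x + 96·x^2 + 128·x^3) + (-10 - 16·x - 72·x^2 + 192·x^3 + 256·x^4)·Dx + (-1 - 2·x + 8·x^2 + 8·x^3 + 48·x^4 + 64·x^5)·Dx^2  (order 2).
h: a_k = 14, -48, 184, -768, 3104, -12288, 49024, -196608, …
ICs: h(0) = 14, h′(0) = -48.

f: a_k = 0, 12, -24, 64, -192, 3072/5, -2048, 49152/7, …
g: a_k = 0, 2, 0, -8/3, 0, 32/5, 0, -128/7, …
Sum ⇒ L₀ = lclm(L_f,L_g) in ℚ(x)⟨Dx⟩.
h₀' ⇒ L via d/dx closure of L₀.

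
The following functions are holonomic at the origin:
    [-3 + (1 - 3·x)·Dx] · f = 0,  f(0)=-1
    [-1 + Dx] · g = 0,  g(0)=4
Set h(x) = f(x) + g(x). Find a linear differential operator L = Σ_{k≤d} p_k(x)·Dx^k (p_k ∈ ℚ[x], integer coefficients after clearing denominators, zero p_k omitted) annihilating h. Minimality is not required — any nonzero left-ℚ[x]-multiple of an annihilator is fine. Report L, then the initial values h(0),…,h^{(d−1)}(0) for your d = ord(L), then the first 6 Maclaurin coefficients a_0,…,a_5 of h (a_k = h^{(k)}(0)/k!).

L = (-15 - 9·x) + (17 + 6·x - 9·x^2)·Dx + (-2 + 3·x + 9·x^2)·Dx^2  (order 2).
h: a_k = 3, 1, -7, -79/3, -485/6, -7289/30, …
ICs: h(0) = 3, h′(0) = 1.

f: a_k = -1, -3, -9, -27, -81, -243, …
g: a_k = 4, 4, 2, 2/3, 1/6, 1/30, …
Weyl lclm of L_f,L_g ⇒ L₀ (ord ≤ 2).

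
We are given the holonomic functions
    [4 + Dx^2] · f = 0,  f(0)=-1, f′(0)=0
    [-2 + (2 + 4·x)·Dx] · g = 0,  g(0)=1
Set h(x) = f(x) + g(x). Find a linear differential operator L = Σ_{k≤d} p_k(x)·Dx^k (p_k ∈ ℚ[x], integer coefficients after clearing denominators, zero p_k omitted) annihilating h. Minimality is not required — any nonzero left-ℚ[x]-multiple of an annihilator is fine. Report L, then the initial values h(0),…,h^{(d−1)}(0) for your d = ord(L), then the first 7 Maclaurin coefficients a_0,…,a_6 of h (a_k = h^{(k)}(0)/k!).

f: a_k = -1, 0, 2, 0, -2/3, 0, 4/45, …
g: a_k = 1, 1, -1/2, 1/2, -5/8, 7/8, -21/16, …
Weyl lclm of L_f,L_g ⇒ L₀ (ord ≤ 3).
L = (-28 - 64·x - 64·x^2) + (12 + 88·x + 192·x^2 + 128·x^3)·Dx + (-7 - 16·x - 16·x^2)·Dx^2 + (3 + 22·x + 48·x^2 + 32·x^3)·Dx^3  (order 3).
h: a_k = 0, 1, 3/2, 1/2, -31/24, 7/8, -881/720, …
ICs: h(0) = 0, h′(0) = 1, h′′(0) = 3.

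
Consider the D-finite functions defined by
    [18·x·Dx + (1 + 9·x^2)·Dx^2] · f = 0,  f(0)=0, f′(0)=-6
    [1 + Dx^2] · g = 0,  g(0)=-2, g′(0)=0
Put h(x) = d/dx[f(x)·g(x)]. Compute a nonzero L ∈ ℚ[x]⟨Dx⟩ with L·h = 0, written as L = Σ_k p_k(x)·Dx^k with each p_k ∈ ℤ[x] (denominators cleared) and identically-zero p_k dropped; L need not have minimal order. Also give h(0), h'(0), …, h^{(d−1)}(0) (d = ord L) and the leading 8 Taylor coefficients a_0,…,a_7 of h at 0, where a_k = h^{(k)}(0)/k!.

f: a_k = 0, -6, 0, 18, 0, -486/5, 0, 4374/7, …
g: a_k = -2, 0, 1, 0, -1/12, 0, 1/360, 0, …
h₀=f·g: eliminate ⇒ L₀, order ≤ 2·2.
h₀' ⇒ L via d/dx closure of L₀.
L = (38998 + 738774·x^2 + 15162957·x^4 + 3032640·x^6 - 78732·x^8 - 1771470·x^10 + 531441·x^12) + (20772·x + 1033884·x^3 + 7902360·x^5 + 2624400·x^7 + 1180980·x^9 + 2125764·x^11)·Dx + (39368 + 755028·x^2 + 15369750·x^4 + 3887028·x^6 + 314928·x^8 - 1417176·x^10 + 1062882·x^12)·Dx^2 + (20772·x + 1033884·x^3 + 7902360·x^5 + 2624400·x^7 + 1180980·x^9 + 2125764·x^11)·Dx^3 + (370 + 16254·x^2 + 206793·x^4 + 854388·x^6 + 393660·x^8 + 354294·x^10 + 531441·x^12)·Dx^4  (order 4).
h: a_k = 12, 0, -126, 0, 2129/2, 0, -566341/60, 0, …
ICs: h(0) = 12, h′(0) = 0, h′′(0) = -252, h′′′(0) = 0.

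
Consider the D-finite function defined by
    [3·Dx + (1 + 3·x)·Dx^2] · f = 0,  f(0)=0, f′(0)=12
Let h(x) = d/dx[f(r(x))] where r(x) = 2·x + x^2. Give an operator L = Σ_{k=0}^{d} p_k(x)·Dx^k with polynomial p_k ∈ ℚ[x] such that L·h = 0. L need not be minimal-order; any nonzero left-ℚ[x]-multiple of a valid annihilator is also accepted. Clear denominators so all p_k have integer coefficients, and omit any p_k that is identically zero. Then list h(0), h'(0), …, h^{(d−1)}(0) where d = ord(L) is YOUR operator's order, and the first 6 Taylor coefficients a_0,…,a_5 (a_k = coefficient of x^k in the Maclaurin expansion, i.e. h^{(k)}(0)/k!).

f: a_k = 0, 12, -18, 36, -81, 972/5, …
Substitute x→r, Dx→(1/r')Dx; clear ⇒ L₀.
Derive L from L₀ (diff closure).
L = (5 + 6·x + 3·x^2) + (1 + 7·x + 9·x^2 + 3·x^3)·Dx  (order 1).
h: a_k = 24, -120, 648, -3528, 19224, -104760, …
ICs: h(0) = 24.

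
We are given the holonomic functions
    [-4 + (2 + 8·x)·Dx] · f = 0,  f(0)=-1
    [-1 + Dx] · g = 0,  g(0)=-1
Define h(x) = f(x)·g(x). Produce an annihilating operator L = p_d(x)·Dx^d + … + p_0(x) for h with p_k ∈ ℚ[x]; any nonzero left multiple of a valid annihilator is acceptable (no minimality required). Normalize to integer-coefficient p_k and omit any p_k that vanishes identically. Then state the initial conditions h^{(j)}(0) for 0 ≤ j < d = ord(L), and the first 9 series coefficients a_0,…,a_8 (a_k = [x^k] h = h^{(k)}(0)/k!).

L = (-3 - 4·x) + (1 + 4·x)·Dx  (order 1).
h: a_k = 1, 3, 1/2, 19/6, -53/8, 2371/120, -43487/720, 323377/1680, -25470911/40320, …
ICs: h(0) = 1.

f: a_k = -1, -2, 2, -4, 10, -28, 84, -264, 858, …
g: a_k = -1, -1, -1/2, -1/6, -1/24, -1/120, -1/720, -1/5040, -1/40320, …
Sym-product of L_f,L_g gives L₀ (≤ ord 1).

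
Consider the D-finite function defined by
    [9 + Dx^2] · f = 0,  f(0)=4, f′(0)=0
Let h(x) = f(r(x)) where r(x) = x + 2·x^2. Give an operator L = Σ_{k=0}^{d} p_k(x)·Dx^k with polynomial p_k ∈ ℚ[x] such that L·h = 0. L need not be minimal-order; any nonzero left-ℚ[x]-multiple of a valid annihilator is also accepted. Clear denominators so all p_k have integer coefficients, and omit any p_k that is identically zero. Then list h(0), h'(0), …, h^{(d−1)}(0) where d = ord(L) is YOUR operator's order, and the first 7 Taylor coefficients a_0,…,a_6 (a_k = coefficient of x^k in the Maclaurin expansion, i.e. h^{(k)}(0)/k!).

f: a_k = 4, 0, -18, 0, 27/2, 0, -81/20, …
Substitute x→r, Dx→(1/r')Dx; clear ⇒ L₀.
L = (9 + 108·x + 432·x^2 + 576·x^3) - 4·Dx + (1 + 4·x)·Dx^2  (order 2).
h: a_k = 4, 0, -18, -72, -117/2, 108, 6399/20, …
ICs: h(0) = 4, h′(0) = 0.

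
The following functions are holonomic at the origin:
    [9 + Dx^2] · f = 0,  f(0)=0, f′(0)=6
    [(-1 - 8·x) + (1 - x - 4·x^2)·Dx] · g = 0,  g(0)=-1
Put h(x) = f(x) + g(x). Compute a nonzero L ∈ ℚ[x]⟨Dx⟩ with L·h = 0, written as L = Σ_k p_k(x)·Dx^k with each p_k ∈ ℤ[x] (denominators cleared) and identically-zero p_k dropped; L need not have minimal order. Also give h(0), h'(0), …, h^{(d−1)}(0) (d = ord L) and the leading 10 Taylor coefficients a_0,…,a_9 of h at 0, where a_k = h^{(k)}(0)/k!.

L = (-567 - 4806·x - 3321·x^2 - 9936·x^3 - 6480·x^4 - 10368·x^5) + (171 - 117·x - 441·x^2 + 135·x^3 - 540·x^4 - 3888·x^5 - 5184·x^6)·Dx + (-63 - 534·x - 369·x^2 - 1104·x^3 - 720·x^4 - 1152·x^5)·Dx^2 + (19 - 13·x - 49·x^2 + 15·x^3 - 60·x^4 - 432·x^5 - 576·x^6)·Dx^3  (order 3).
h: a_k = -1, 5, -5, -18, -29, -1219/20, -181, -123723/280, -1165, -6560717/2240, …
ICs: h(0) = -1, h′(0) = 5, h′′(0) = -10.

f: a_k = 0, 6, 0, -9, 0, 81/20, 0, -243/280, 0, 243/2240, …
g: a_k = -1, -1, -5, -9, -29, -65, -181, -441, -1165, -2929, …
Weyl lclm of L_f,L_g ⇒ L₀ (ord ≤ 3).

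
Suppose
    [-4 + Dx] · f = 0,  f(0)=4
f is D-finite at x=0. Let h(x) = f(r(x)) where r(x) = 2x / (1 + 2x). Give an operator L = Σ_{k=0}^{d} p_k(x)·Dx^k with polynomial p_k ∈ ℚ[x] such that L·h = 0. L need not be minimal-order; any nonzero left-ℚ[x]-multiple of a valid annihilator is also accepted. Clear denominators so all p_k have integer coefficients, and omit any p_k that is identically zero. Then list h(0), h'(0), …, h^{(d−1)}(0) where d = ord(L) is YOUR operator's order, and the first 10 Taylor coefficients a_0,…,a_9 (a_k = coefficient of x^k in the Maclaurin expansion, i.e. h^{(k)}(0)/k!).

f: a_k = 4, 16, 32, 128/3, 128/3, 512/15, 1024/45, 4096/315, 2048/315, 8192/2835, …
L₀ from L_f via x↦r, Dx↦r'^{-1}Dx.
L = -8 + (1 + 4·x + 4·x^2)·Dx  (order 1).
h: a_k = 4, 32, 64, -128/3, -256/3, 3584/15, -11264/45, -34816/315, 323584/315, -6791168/2835, …
ICs: h(0) = 4.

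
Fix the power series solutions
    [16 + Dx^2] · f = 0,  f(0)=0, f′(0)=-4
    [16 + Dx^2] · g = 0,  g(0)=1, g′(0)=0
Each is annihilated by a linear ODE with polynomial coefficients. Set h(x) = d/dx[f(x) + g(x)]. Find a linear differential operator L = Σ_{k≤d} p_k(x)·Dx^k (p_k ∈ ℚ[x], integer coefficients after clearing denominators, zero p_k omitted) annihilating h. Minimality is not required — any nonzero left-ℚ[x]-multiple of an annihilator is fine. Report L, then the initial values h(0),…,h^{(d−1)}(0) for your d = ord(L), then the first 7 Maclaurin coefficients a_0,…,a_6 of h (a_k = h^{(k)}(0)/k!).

f: a_k = 0, -4, 0, 32/3, 0, -128/15, 0, …
g: a_k = 1, 0, -8, 0, 32/3, 0, -256/45, …
h₀=f+g: left-lcm gives L₀, ord ≤ 4.
h₀' ⇒ L via d/dx closure of L₀.
L = 16 + Dx^2  (order 2).
h: a_k = -4, -16, 32, 128/3, -128/3, -512/15, 1024/45, …
ICs: h(0) = -4, h′(0) = -16.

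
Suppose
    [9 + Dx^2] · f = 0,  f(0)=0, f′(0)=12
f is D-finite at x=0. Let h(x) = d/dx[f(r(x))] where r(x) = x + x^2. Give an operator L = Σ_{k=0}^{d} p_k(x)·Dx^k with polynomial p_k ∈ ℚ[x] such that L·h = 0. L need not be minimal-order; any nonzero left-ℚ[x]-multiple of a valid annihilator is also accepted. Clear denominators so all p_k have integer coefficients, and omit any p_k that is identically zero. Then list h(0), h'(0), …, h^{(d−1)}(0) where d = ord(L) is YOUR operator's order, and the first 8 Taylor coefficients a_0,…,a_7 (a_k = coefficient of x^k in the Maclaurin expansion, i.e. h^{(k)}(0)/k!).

L = (21 + 72·x + 216·x^2 + 288·x^3 + 144·x^4) + (-6 - 12·x)·Dx + (1 + 4·x + 4·x^2)·Dx^2  (order 2).
h: a_k = 12, 24, -54, -216, -459/2, 135, 11097/20, 2754/5, …
ICs: h(0) = 12, h′(0) = 24.

f: a_k = 0, 12, 0, -18, 0, 81/10, 0, -243/140, …
L₀ from L_f via x↦r, Dx↦r'^{-1}Dx.
Derive L from L₀ (diff closure).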